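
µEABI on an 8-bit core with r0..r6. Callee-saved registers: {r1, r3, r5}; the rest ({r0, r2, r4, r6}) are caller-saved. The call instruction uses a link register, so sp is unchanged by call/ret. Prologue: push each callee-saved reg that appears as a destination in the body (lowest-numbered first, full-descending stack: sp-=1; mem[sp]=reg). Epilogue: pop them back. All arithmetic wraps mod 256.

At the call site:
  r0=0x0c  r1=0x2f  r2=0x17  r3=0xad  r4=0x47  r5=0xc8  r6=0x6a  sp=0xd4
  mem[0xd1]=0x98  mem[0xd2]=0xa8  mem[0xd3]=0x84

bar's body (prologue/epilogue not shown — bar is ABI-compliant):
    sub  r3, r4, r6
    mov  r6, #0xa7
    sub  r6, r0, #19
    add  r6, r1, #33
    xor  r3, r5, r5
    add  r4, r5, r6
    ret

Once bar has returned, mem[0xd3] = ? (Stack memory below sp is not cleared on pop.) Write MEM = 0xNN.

MEM = 0xad

prologue: push r3 → mem[0xd3]=0xad, sp=0xd3
body[0] sub  r3, r4, r6 → r3=0xdd
body[1] mov  r6, #0xa7 → r6=0xa7
body[2] sub  r6, r0, #19 → r6=0xf9
body[3] add  r6, r1, #33 → r6=0x50
body[4] xor  r3, r5, r5 → r3=0x00
body[5] add  r4, r5, r6 → r4=0x18
epilogue: pop r3=0xad, sp=0xd4
prologue pushed ['r3'] at ['0xd3']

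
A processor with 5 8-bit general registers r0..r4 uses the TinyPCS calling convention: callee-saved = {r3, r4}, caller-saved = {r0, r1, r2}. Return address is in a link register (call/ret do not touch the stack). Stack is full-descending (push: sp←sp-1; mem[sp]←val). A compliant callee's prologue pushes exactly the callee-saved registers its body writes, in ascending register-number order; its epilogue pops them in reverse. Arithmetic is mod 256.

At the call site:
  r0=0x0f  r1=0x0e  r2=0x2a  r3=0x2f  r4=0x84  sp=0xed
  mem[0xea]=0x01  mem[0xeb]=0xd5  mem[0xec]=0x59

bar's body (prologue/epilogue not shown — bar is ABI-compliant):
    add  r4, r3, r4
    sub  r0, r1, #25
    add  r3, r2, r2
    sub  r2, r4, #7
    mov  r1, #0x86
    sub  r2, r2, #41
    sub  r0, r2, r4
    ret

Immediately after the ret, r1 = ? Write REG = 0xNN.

prologue: push r3 -> mem[0xec]=0x2f, sp=0xec
prologue: push r4 -> mem[0xeb]=0x84, sp=0xeb
body[0] add  r4, r3, r4 -> r4=0xb3
body[1] sub  r0, r1, #25 -> r0=0xf5
body[2] add  r3, r2, r2 -> r3=0x54
body[3] sub  r2, r4, #7 -> r2=0xac
body[4] mov  r1, #0x86 -> r1=0x86
body[5] sub  r2, r2, #41 -> r2=0x83
body[6] sub  r0, r2, r4 -> r0=0xd0
epilogue: pop r4=0x84, sp=0xec
epilogue: pop r3=0x2f, sp=0xed
r1 is caller-saved -> body value

REG = 0x86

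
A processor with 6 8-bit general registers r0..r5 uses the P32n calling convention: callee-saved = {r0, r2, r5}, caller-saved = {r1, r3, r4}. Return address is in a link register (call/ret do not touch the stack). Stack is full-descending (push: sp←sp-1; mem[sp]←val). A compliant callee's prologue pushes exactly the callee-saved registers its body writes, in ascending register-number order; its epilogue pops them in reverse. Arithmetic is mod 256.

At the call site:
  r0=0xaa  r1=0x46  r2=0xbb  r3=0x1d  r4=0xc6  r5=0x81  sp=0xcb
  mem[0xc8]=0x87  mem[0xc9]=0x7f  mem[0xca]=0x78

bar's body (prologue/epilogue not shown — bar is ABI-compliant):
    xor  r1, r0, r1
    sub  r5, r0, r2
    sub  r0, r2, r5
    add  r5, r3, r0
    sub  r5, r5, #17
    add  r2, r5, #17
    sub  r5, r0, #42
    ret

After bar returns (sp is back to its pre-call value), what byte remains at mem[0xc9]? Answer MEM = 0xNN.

prologue: push r0 -> mem[0xca]=0xaa, sp=0xca
prologue: push r2 -> mem[0xc9]=0xbb, sp=0xc9
prologue: push r5 -> mem[0xc8]=0x81, sp=0xc8
body[0] xor  r1, r0, r1 -> r1=0xec
body[1] sub  r5, r0, r2 -> r5=0xef
body[2] sub  r0, r2, r5 -> r0=0xcc
body[3] add  r5, r3, r0 -> r5=0xe9
body[4] sub  r5, r5, #17 -> r5=0xd8
body[5] add  r2, r5, #17 -> r2=0xe9
body[6] sub  r5, r0, #42 -> r5=0xa2
epilogue: pop r5=0x81, sp=0xc9
epilogue: pop r2=0xbb, sp=0xca
epilogue: pop r0=0xaa, sp=0xcb
prologue pushed ['r0', 'r2', 'r5'] at ['0xca', '0xc9', '0xc8']

MEM = 0xbb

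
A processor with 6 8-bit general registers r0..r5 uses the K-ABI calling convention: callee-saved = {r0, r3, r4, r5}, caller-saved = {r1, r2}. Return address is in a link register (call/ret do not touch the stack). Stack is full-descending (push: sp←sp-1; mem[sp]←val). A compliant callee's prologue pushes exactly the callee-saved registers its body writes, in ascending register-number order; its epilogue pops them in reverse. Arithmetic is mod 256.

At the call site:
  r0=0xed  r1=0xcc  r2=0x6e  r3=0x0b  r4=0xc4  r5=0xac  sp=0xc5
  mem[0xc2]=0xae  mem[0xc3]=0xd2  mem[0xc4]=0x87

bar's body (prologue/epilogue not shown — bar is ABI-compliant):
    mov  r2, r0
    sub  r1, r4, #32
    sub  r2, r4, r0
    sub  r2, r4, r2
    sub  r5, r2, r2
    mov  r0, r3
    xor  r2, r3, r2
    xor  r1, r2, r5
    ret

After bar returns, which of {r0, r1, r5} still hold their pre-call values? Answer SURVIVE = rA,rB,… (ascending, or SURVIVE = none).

SURVIVE = r0,r5

prologue: push r0 → mem[0xc4]=0xed, sp=0xc4
prologue: push r5 → mem[0xc3]=0xac, sp=0xc3
body[0] mov  r2, r0 → r2=0xed
body[1] sub  r1, r4, #32 → r1=0xa4
body[2] sub  r2, r4, r0 → r2=0xd7
body[3] sub  r2, r4, r2 → r2=0xed
body[4] sub  r5, r2, r2 → r5=0x00
body[5] mov  r0, r3 → r0=0x0b
body[6] xor  r2, r3, r2 → r2=0xe6
body[7] xor  r1, r2, r5 → r1=0xe6
epilogue: pop r5=0xac, sp=0xc4
epilogue: pop r0=0xed, sp=0xc5
r0: callee-saved, written=True
r1: caller-saved, written=True
r5: callee-saved, written=True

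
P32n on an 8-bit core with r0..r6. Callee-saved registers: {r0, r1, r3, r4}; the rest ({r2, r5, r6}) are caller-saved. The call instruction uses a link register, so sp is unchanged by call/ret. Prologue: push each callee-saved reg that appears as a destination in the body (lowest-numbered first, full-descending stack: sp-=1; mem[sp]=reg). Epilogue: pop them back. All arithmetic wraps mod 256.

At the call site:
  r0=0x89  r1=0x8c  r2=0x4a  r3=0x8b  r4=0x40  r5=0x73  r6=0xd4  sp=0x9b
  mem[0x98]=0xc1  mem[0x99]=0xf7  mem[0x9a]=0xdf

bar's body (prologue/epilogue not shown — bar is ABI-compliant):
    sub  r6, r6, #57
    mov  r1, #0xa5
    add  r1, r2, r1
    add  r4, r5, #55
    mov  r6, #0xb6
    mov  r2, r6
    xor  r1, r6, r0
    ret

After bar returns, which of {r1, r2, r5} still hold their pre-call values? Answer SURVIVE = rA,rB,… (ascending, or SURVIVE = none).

prologue: push r1 -> mem[0x9a]=0x8c, sp=0x9a
prologue: push r4 -> mem[0x99]=0x40, sp=0x99
body[0] sub  r6, r6, #57 -> r6=0x9b
body[1] mov  r1, #0xa5 -> r1=0xa5
body[2] add  r1, r2, r1 -> r1=0xef
body[3] add  r4, r5, #55 -> r4=0xaa
body[4] mov  r6, #0xb6 -> r6=0xb6
body[5] mov  r2, r6 -> r2=0xb6
body[6] xor  r1, r6, r0 -> r1=0x3f
epilogue: pop r4=0x40, sp=0x9a
epilogue: pop r1=0x8c, sp=0x9b
r1: callee-saved, written=True
r2: caller-saved, written=True
r5: caller-saved, written=False

SURVIVE = r1,r5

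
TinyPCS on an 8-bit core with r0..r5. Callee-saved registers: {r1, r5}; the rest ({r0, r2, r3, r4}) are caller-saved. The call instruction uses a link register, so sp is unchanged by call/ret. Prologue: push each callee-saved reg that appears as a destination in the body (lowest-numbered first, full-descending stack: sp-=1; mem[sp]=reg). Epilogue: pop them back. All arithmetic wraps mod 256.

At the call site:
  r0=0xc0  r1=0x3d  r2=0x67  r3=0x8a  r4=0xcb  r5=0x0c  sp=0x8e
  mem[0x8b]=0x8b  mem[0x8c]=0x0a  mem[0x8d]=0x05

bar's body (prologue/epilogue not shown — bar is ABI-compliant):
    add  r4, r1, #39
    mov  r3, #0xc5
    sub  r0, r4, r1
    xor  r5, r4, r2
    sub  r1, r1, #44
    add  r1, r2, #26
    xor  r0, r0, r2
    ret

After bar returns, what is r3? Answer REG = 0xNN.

prologue: push r1 -> mem[0x8d]=0x3d, sp=0x8d
prologue: push r5 -> mem[0x8c]=0x0c, sp=0x8c
body[0] add  r4, r1, #39 -> r4=0x64
body[1] mov  r3, #0xc5 -> r3=0xc5
body[2] sub  r0, r4, r1 -> r0=0x27
body[3] xor  r5, r4, r2 -> r5=0x03
body[4] sub  r1, r1, #44 -> r1=0x11
body[5] add  r1, r2, #26 -> r1=0x81
body[6] xor  r0, r0, r2 -> r0=0x40
epilogue: pop r5=0x0c, sp=0x8d
epilogue: pop r1=0x3d, sp=0x8e
r3 is caller-saved -> body value

REG = 0xc5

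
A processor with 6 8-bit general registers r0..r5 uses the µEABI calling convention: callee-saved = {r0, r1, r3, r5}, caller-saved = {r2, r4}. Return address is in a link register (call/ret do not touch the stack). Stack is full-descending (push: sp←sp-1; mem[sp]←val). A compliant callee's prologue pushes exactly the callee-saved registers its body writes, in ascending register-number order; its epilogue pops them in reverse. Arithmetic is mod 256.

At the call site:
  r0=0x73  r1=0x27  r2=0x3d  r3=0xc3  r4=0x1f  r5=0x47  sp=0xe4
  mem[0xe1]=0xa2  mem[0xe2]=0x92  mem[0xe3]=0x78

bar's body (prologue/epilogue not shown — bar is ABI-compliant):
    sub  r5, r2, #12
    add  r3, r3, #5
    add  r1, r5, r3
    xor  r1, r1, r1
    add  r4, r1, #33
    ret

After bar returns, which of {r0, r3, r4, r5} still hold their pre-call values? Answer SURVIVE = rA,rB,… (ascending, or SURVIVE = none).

SURVIVE = r0,r3,r5

prologue: push r1 → mem[0xe3]=0x27, sp=0xe3
prologue: push r3 → mem[0xe2]=0xc3, sp=0xe2
prologue: push r5 → mem[0xe1]=0x47, sp=0xe1
body[0] sub  r5, r2, #12 → r5=0x31
body[1] add  r3, r3, #5 → r3=0xc8
body[2] add  r1, r5, r3 → r1=0xf9
body[3] xor  r1, r1, r1 → r1=0x00
body[4] add  r4, r1, #33 → r4=0x21
epilogue: pop r5=0x47, sp=0xe2
epilogue: pop r3=0xc3, sp=0xe3
epilogue: pop r1=0x27, sp=0xe4
r0: callee-saved, written=False
r3: callee-saved, written=True
r4: caller-saved, written=True
r5: callee-saved, written=True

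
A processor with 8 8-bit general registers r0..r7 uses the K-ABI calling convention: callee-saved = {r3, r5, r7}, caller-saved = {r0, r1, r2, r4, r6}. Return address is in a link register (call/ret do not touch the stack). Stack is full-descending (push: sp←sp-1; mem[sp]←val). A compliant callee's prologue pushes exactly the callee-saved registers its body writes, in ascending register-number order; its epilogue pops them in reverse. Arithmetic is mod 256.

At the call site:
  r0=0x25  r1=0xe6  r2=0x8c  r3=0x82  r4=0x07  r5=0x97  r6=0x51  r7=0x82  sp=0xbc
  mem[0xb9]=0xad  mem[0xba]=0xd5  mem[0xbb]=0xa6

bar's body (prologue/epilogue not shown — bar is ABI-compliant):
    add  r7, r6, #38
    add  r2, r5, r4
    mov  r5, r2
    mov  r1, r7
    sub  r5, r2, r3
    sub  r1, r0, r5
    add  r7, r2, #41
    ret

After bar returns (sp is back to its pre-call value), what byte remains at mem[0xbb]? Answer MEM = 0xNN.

prologue: push r5 -> mem[0xbb]=0x97, sp=0xbb
prologue: push r7 -> mem[0xba]=0x82, sp=0xba
body[0] add  r7, r6, #38 -> r7=0x77
body[1] add  r2, r5, r4 -> r2=0x9e
body[2] mov  r5, r2 -> r5=0x9e
body[3] mov  r1, r7 -> r1=0x77
body[4] sub  r5, r2, r3 -> r5=0x1c
body[5] sub  r1, r0, r5 -> r1=0x09
body[6] add  r7, r2, #41 -> r7=0xc7
epilogue: pop r7=0x82, sp=0xbb
epilogue: pop r5=0x97, sp=0xbc
prologue pushed ['r5', 'r7'] at ['0xbb', '0xba']

MEM = 0x97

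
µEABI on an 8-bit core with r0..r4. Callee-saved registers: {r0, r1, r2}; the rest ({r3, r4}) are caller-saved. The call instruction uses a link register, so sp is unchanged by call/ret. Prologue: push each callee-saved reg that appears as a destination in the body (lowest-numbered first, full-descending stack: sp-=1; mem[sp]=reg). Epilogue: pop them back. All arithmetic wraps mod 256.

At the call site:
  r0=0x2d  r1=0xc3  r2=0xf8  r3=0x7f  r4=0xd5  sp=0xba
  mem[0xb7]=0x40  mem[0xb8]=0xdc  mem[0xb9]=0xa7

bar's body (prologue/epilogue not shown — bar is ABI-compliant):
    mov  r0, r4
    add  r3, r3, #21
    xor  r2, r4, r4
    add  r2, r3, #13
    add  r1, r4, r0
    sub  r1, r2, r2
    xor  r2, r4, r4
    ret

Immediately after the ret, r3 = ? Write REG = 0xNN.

REG = 0x94

prologue: push r0 → mem[0xb9]=0x2d, sp=0xb9
prologue: push r1 → mem[0xb8]=0xc3, sp=0xb8
prologue: push r2 → mem[0xb7]=0xf8, sp=0xb7
body[0] mov  r0, r4 → r0=0xd5
body[1] add  r3, r3, #21 → r3=0x94
body[2] xor  r2, r4, r4 → r2=0x00
body[3] add  r2, r3, #13 → r2=0xa1
body[4] add  r1, r4, r0 → r1=0xaa
body[5] sub  r1, r2, r2 → r1=0x00
body[6] xor  r2, r4, r4 → r2=0x00
epilogue: pop r2=0xf8, sp=0xb8
epilogue: pop r1=0xc3, sp=0xb9
epilogue: pop r0=0x2d, sp=0xba
r3 is caller-saved → body value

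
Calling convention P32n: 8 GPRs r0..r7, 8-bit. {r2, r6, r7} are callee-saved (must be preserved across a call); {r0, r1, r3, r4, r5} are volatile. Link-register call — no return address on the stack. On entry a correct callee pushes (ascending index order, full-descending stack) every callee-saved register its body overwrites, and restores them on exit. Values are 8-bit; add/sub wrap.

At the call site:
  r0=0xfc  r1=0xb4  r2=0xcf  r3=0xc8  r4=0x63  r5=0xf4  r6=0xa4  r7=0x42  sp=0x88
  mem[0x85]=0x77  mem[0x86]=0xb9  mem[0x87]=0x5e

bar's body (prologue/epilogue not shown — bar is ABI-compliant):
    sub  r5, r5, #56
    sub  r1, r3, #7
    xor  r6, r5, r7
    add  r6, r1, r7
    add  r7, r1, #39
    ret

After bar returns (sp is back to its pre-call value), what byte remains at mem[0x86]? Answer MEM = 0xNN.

prologue: push r6 → mem[0x87]=0xa4, sp=0x87
prologue: push r7 → mem[0x86]=0x42, sp=0x86
body[0] sub  r5, r5, #56 → r5=0xbc
body[1] sub  r1, r3, #7 → r1=0xc1
body[2] xor  r6, r5, r7 → r6=0xfe
body[3] add  r6, r1, r7 → r6=0x03
body[4] add  r7, r1, #39 → r7=0xe8
epilogue: pop r7=0x42, sp=0x87
epilogue: pop r6=0xa4, sp=0x88
prologue pushed ['r6', 'r7'] at ['0x87', '0x86']

MEM = 0x42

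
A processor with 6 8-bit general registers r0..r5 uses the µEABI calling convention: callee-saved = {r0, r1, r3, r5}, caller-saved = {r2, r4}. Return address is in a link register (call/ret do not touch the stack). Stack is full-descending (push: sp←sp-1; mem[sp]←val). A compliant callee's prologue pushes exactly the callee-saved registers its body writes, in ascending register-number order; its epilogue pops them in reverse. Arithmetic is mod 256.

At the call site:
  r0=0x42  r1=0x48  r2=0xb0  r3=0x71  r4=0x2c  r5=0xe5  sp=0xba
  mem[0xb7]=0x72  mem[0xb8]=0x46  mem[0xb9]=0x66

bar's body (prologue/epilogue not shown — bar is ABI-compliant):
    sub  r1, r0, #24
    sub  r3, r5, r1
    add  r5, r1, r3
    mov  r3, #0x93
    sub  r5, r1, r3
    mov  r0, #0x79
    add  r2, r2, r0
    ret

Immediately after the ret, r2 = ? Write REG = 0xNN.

REG = 0x29

prologue: push r0 -> mem[0xb9]=0x42, sp=0xb9
prologue: push r1 -> mem[0xb8]=0x48, sp=0xb8
prologue: push r3 -> mem[0xb7]=0x71, sp=0xb7
prologue: push r5 -> mem[0xb6]=0xe5, sp=0xb6
body[0] sub  r1, r0, #24 -> r1=0x2a
body[1] sub  r3, r5, r1 -> r3=0xbb
body[2] add  r5, r1, r3 -> r5=0xe5
body[3] mov  r3, #0x93 -> r3=0x93
body[4] sub  r5, r1, r3 -> r5=0x97
body[5] mov  r0, #0x79 -> r0=0x79
body[6] add  r2, r2, r0 -> r2=0x29
epilogue: pop r5=0xe5, sp=0xb7
epilogue: pop r3=0x71, sp=0xb8
epilogue: pop r1=0x48, sp=0xb9
epilogue: pop r0=0x42, sp=0xba
r2 is caller-saved -> body value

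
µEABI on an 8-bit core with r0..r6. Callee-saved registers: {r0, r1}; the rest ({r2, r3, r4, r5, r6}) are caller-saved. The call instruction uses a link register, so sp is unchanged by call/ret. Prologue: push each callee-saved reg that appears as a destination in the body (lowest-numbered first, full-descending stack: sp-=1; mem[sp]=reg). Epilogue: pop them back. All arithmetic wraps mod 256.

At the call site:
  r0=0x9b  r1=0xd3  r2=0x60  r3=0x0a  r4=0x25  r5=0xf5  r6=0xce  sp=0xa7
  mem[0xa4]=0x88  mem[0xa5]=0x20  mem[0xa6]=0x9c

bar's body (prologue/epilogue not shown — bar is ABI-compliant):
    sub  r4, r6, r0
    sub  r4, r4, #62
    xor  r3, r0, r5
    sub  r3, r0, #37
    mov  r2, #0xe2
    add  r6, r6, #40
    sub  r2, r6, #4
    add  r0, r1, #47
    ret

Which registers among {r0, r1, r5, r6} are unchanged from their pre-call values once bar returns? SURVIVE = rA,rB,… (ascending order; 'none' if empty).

prologue: push r0 -> mem[0xa6]=0x9b, sp=0xa6
body[0] sub  r4, r6, r0 -> r4=0x33
body[1] sub  r4, r4, #62 -> r4=0xf5
body[2] xor  r3, r0, r5 -> r3=0x6e
body[3] sub  r3, r0, #37 -> r3=0x76
body[4] mov  r2, #0xe2 -> r2=0xe2
body[5] add  r6, r6, #40 -> r6=0xf6
body[6] sub  r2, r6, #4 -> r2=0xf2
body[7] add  r0, r1, #47 -> r0=0x02
epilogue: pop r0=0x9b, sp=0xa7
r0: callee-saved, written=True
r1: callee-saved, written=False
r5: caller-saved, written=False
r6: caller-saved, written=True

SURVIVE = r0,r1,r5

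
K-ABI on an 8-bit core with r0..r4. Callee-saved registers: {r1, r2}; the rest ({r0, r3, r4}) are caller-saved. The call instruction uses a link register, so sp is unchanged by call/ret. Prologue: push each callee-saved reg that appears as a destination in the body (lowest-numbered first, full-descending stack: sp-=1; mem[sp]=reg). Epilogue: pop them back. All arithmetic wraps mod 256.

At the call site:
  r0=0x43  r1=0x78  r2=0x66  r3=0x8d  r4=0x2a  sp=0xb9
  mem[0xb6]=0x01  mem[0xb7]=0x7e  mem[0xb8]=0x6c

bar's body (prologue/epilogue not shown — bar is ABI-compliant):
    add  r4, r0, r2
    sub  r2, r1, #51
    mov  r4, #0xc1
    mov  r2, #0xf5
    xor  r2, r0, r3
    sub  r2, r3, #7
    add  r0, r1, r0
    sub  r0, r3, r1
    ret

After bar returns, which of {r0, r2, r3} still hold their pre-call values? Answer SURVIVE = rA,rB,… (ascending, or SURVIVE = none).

SURVIVE = r2,r3

prologue: push r2 -> mem[0xb8]=0x66, sp=0xb8
body[0] add  r4, r0, r2 -> r4=0xa9
body[1] sub  r2, r1, #51 -> r2=0x45
body[2] mov  r4, #0xc1 -> r4=0xc1
body[3] mov  r2, #0xf5 -> r2=0xf5
body[4] xor  r2, r0, r3 -> r2=0xce
body[5] sub  r2, r3, #7 -> r2=0x86
body[6] add  r0, r1, r0 -> r0=0xbb
body[7] sub  r0, r3, r1 -> r0=0x15
epilogue: pop r2=0x66, sp=0xb9
r0: caller-saved, written=True
r2: callee-saved, written=True
r3: caller-saved, written=False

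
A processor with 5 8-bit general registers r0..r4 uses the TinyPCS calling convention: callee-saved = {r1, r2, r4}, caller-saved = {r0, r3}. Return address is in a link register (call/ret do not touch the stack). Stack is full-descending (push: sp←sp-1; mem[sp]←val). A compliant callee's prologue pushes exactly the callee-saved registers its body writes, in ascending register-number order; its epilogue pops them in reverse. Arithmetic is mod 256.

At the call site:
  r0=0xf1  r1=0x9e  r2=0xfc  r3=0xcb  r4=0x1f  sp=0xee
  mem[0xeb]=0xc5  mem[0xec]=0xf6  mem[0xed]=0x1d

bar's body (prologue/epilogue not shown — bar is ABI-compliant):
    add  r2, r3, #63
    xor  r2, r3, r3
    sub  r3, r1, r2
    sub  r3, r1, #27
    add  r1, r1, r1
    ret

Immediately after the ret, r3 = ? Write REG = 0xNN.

REG = 0x83

prologue: push r1 -> mem[0xed]=0x9e, sp=0xed
prologue: push r2 -> mem[0xec]=0xfc, sp=0xec
body[0] add  r2, r3, #63 -> r2=0x0a
body[1] xor  r2, r3, r3 -> r2=0x00
body[2] sub  r3, r1, r2 -> r3=0x9e
body[3] sub  r3, r1, #27 -> r3=0x83
body[4] add  r1, r1, r1 -> r1=0x3c
epilogue: pop r2=0xfc, sp=0xed
epilogue: pop r1=0x9e, sp=0xee
r3 is caller-saved -> body value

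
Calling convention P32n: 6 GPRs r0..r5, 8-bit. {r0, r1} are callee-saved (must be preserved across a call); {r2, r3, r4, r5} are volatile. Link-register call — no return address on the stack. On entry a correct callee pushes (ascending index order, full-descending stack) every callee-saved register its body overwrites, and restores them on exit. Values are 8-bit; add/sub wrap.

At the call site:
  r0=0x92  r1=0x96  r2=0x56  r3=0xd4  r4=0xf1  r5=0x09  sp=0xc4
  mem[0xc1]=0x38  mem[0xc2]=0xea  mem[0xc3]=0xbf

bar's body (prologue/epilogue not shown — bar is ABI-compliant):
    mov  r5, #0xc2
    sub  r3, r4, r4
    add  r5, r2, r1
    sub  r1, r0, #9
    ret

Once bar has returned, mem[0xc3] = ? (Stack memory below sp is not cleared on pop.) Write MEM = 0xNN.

MEM = 0x96

prologue: push r1 -> mem[0xc3]=0x96, sp=0xc3
body[0] mov  r5, #0xc2 -> r5=0xc2
body[1] sub  r3, r4, r4 -> r3=0x00
body[2] add  r5, r2, r1 -> r5=0xec
body[3] sub  r1, r0, #9 -> r1=0x89
epilogue: pop r1=0x96, sp=0xc4
prologue pushed ['r1'] at ['0xc3']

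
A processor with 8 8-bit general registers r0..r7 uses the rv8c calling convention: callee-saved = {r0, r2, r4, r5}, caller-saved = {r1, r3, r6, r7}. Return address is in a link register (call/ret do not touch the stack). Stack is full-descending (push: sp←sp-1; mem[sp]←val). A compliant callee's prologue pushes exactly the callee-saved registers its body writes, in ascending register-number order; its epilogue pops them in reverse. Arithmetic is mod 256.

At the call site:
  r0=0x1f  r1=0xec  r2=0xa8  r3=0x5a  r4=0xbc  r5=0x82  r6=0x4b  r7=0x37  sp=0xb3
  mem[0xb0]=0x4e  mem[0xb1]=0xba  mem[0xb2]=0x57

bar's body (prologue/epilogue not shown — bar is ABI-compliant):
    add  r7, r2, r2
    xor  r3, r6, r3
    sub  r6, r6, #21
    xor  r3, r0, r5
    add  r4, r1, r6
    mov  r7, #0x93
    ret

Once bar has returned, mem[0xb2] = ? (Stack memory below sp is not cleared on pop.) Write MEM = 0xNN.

MEM = 0xbc

prologue: push r4 -> mem[0xb2]=0xbc, sp=0xb2
body[0] add  r7, r2, r2 -> r7=0x50
body[1] xor  r3, r6, r3 -> r3=0x11
body[2] sub  r6, r6, #21 -> r6=0x36
body[3] xor  r3, r0, r5 -> r3=0x9d
body[4] add  r4, r1, r6 -> r4=0x22
body[5] mov  r7, #0x93 -> r7=0x93
epilogue: pop r4=0xbc, sp=0xb3
prologue pushed ['r4'] at ['0xb2']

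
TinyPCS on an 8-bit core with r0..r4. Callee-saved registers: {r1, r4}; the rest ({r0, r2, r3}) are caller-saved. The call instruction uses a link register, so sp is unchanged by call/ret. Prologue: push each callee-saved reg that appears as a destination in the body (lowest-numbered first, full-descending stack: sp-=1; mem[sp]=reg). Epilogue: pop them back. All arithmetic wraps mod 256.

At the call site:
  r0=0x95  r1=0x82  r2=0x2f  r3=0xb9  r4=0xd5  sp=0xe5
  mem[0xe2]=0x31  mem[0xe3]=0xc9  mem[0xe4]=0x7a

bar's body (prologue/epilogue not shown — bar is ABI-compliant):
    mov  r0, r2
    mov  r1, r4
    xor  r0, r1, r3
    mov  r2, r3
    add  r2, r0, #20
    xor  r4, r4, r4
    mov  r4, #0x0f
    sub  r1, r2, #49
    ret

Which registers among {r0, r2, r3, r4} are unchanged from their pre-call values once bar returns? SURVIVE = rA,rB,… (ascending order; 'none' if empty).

SURVIVE = r3,r4

prologue: push r1 → mem[0xe4]=0x82, sp=0xe4
prologue: push r4 → mem[0xe3]=0xd5, sp=0xe3
body[0] mov  r0, r2 → r0=0x2f
body[1] mov  r1, r4 → r1=0xd5
body[2] xor  r0, r1, r3 → r0=0x6c
body[3] mov  r2, r3 → r2=0xb9
body[4] add  r2, r0, #20 → r2=0x80
body[5] xor  r4, r4, r4 → r4=0x00
body[6] mov  r4, #0x0f → r4=0x0f
body[7] sub  r1, r2, #49 → r1=0x4f
epilogue: pop r4=0xd5, sp=0xe4
epilogue: pop r1=0x82, sp=0xe5
r0: caller-saved, written=True
r2: caller-saved, written=True
r3: caller-saved, written=False
r4: callee-saved, written=True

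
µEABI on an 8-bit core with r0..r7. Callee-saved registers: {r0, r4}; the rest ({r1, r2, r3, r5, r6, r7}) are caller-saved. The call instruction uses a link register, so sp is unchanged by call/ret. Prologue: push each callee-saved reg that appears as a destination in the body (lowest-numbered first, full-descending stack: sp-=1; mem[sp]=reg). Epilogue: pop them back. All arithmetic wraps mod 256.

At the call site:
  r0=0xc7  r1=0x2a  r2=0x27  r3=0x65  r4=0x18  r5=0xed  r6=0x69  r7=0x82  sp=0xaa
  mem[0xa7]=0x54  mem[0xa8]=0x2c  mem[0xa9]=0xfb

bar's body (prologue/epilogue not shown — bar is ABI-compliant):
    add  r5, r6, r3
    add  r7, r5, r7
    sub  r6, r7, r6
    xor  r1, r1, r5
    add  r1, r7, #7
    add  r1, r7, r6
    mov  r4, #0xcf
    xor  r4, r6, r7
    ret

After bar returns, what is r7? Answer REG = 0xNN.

prologue: push r4 -> mem[0xa9]=0x18, sp=0xa9
body[0] add  r5, r6, r3 -> r5=0xce
body[1] add  r7, r5, r7 -> r7=0x50
body[2] sub  r6, r7, r6 -> r6=0xe7
body[3] xor  r1, r1, r5 -> r1=0xe4
body[4] add  r1, r7, #7 -> r1=0x57
body[5] add  r1, r7, r6 -> r1=0x37
body[6] mov  r4, #0xcf -> r4=0xcf
body[7] xor  r4, r6, r7 -> r4=0xb7
epilogue: pop r4=0x18, sp=0xaa
r7 is caller-saved -> body value

REG = 0x50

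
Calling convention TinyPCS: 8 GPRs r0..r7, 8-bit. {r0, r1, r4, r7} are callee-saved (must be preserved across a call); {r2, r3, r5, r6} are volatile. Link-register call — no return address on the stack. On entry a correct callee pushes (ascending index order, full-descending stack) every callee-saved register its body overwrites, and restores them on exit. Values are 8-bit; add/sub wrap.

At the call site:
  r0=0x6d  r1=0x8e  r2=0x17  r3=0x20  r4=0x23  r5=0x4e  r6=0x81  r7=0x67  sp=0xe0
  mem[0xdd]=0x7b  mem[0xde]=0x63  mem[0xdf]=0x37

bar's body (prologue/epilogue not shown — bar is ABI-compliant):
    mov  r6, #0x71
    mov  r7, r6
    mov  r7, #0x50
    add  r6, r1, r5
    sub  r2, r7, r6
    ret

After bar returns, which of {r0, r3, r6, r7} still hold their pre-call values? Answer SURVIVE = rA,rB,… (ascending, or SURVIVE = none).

prologue: push r7 -> mem[0xdf]=0x67, sp=0xdf
body[0] mov  r6, #0x71 -> r6=0x71
body[1] mov  r7, r6 -> r7=0x71
body[2] mov  r7, #0x50 -> r7=0x50
body[3] add  r6, r1, r5 -> r6=0xdc
body[4] sub  r2, r7, r6 -> r2=0x74
epilogue: pop r7=0x67, sp=0xe0
r0: callee-saved, written=False
r3: caller-saved, written=False
r6: caller-saved, written=True
r7: callee-saved, written=True

SURVIVE = r0,r3,r7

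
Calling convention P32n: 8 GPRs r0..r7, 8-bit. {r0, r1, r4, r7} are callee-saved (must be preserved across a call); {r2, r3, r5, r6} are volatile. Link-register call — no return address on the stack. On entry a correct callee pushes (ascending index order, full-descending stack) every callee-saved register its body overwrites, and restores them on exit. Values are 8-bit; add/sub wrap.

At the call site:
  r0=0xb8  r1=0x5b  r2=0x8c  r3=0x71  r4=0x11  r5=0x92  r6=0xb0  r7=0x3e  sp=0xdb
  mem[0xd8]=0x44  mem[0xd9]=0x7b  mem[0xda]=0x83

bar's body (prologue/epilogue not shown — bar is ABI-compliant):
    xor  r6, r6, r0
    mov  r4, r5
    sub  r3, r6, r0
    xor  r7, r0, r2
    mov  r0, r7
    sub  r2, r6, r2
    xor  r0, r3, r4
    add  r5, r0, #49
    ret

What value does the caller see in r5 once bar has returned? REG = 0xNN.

REG = 0xf3

prologue: push r0 → mem[0xda]=0xb8, sp=0xda
prologue: push r4 → mem[0xd9]=0x11, sp=0xd9
prologue: push r7 → mem[0xd8]=0x3e, sp=0xd8
body[0] xor  r6, r6, r0 → r6=0x08
body[1] mov  r4, r5 → r4=0x92
body[2] sub  r3, r6, r0 → r3=0x50
body[3] xor  r7, r0, r2 → r7=0x34
body[4] mov  r0, r7 → r0=0x34
body[5] sub  r2, r6, r2 → r2=0x7c
body[6] xor  r0, r3, r4 → r0=0xc2
body[7] add  r5, r0, #49 → r5=0xf3
epilogue: pop r7=0x3e, sp=0xd9
epilogue: pop r4=0x11, sp=0xda
epilogue: pop r0=0xb8, sp=0xdb
r5 is caller-saved → body value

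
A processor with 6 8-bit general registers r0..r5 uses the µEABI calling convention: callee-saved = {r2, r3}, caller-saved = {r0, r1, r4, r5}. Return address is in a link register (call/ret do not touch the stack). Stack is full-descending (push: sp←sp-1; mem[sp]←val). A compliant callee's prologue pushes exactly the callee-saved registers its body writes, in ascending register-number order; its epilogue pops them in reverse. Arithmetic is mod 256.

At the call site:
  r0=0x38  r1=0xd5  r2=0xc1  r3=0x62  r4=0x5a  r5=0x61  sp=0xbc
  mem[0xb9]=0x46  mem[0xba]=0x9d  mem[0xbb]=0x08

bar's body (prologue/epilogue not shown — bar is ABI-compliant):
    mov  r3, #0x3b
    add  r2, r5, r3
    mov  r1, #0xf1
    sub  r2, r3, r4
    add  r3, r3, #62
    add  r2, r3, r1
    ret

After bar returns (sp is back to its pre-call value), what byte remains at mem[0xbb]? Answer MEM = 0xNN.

MEM = 0xc1

prologue: push r2 → mem[0xbb]=0xc1, sp=0xbb
prologue: push r3 → mem[0xba]=0x62, sp=0xba
body[0] mov  r3, #0x3b → r3=0x3b
body[1] add  r2, r5, r3 → r2=0x9c
body[2] mov  r1, #0xf1 → r1=0xf1
body[3] sub  r2, r3, r4 → r2=0xe1
body[4] add  r3, r3, #62 → r3=0x79
body[5] add  r2, r3, r1 → r2=0x6a
epilogue: pop r3=0x62, sp=0xbb
epilogue: pop r2=0xc1, sp=0xbc
prologue pushed ['r2', 'r3'] at ['0xbb', '0xba']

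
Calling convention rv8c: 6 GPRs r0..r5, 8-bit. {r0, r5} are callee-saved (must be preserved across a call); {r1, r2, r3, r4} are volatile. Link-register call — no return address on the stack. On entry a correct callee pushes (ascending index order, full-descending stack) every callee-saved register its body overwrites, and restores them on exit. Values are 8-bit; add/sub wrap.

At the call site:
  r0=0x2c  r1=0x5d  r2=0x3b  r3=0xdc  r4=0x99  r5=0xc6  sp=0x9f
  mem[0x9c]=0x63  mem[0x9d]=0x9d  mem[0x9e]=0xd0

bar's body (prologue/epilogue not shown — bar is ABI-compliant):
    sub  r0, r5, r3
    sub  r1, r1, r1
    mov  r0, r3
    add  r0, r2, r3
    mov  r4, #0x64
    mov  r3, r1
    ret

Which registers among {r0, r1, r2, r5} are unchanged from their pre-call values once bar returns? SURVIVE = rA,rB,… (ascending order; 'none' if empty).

prologue: push r0 -> mem[0x9e]=0x2c, sp=0x9e
body[0] sub  r0, r5, r3 -> r0=0xea
body[1] sub  r1, r1, r1 -> r1=0x00
body[2] mov  r0, r3 -> r0=0xdc
body[3] add  r0, r2, r3 -> r0=0x17
body[4] mov  r4, #0x64 -> r4=0x64
body[5] mov  r3, r1 -> r3=0x00
epilogue: pop r0=0x2c, sp=0x9f
r0: callee-saved, written=True
r1: caller-saved, written=True
r2: caller-saved, written=False
r5: callee-saved, written=False

SURVIVE = r0,r2,r5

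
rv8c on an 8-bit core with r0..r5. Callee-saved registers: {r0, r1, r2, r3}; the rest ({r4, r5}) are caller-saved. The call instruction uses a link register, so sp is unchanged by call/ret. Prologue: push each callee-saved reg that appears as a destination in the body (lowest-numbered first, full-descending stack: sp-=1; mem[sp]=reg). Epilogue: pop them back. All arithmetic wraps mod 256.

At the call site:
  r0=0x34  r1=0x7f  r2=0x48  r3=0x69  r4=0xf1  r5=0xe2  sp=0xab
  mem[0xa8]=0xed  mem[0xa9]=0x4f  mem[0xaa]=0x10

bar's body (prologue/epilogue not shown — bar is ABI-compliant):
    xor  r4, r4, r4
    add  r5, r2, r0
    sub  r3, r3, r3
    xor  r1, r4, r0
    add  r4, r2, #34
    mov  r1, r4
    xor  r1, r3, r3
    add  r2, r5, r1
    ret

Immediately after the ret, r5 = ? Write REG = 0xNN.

REG = 0x7c

prologue: push r1 -> mem[0xaa]=0x7f, sp=0xaa
prologue: push r2 -> mem[0xa9]=0x48, sp=0xa9
prologue: push r3 -> mem[0xa8]=0x69, sp=0xa8
body[0] xor  r4, r4, r4 -> r4=0x00
body[1] add  r5, r2, r0 -> r5=0x7c
body[2] sub  r3, r3, r3 -> r3=0x00
body[3] xor  r1, r4, r0 -> r1=0x34
body[4] add  r4, r2, #34 -> r4=0x6a
body[5] mov  r1, r4 -> r1=0x6a
body[6] xor  r1, r3, r3 -> r1=0x00
body[7] add  r2, r5, r1 -> r2=0x7c
epilogue: pop r3=0x69, sp=0xa9
epilogue: pop r2=0x48, sp=0xaa
epilogue: pop r1=0x7f, sp=0xab
r5 is caller-saved -> body value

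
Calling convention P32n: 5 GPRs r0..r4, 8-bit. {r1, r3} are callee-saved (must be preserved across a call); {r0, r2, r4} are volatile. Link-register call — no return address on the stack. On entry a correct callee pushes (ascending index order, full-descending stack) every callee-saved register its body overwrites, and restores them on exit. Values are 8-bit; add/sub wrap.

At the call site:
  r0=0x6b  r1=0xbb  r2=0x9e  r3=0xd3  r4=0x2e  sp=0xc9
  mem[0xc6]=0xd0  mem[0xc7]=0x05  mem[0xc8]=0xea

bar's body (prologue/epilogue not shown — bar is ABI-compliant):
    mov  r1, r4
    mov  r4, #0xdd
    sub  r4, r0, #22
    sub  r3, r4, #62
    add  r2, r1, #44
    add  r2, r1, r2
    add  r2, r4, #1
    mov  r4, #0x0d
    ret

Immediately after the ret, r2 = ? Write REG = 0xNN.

prologue: push r1 → mem[0xc8]=0xbb, sp=0xc8
prologue: push r3 → mem[0xc7]=0xd3, sp=0xc7
body[0] mov  r1, r4 → r1=0x2e
body[1] mov  r4, #0xdd → r4=0xdd
body[2] sub  r4, r0, #22 → r4=0x55
body[3] sub  r3, r4, #62 → r3=0x17
body[4] add  r2, r1, #44 → r2=0x5a
body[5] add  r2, r1, r2 → r2=0x88
body[6] add  r2, r4, #1 → r2=0x56
body[7] mov  r4, #0x0d → r4=0x0d
epilogue: pop r3=0xd3, sp=0xc8
epilogue: pop r1=0xbb, sp=0xc9
r2 is caller-saved → body value

REG = 0x56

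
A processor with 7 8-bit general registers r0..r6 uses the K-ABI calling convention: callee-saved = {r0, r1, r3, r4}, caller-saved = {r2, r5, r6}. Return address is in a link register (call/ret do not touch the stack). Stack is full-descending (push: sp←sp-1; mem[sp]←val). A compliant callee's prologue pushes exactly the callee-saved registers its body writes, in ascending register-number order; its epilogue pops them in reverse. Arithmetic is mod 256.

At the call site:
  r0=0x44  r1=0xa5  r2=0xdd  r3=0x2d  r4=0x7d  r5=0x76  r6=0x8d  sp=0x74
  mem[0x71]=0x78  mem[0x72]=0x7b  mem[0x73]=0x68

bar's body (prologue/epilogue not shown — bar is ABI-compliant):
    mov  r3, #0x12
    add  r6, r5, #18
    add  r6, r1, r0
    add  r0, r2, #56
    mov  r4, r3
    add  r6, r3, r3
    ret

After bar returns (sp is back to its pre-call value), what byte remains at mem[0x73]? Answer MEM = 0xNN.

MEM = 0x44

prologue: push r0 → mem[0x73]=0x44, sp=0x73
prologue: push r3 → mem[0x72]=0x2d, sp=0x72
prologue: push r4 → mem[0x71]=0x7d, sp=0x71
body[0] mov  r3, #0x12 → r3=0x12
body[1] add  r6, r5, #18 → r6=0x88
body[2] add  r6, r1, r0 → r6=0xe9
body[3] add  r0, r2, #56 → r0=0x15
body[4] mov  r4, r3 → r4=0x12
body[5] add  r6, r3, r3 → r6=0x24
epilogue: pop r4=0x7d, sp=0x72
epilogue: pop r3=0x2d, sp=0x73
epilogue: pop r0=0x44, sp=0x74
prologue pushed ['r0', 'r3', 'r4'] at ['0x73', '0x72', '0x71']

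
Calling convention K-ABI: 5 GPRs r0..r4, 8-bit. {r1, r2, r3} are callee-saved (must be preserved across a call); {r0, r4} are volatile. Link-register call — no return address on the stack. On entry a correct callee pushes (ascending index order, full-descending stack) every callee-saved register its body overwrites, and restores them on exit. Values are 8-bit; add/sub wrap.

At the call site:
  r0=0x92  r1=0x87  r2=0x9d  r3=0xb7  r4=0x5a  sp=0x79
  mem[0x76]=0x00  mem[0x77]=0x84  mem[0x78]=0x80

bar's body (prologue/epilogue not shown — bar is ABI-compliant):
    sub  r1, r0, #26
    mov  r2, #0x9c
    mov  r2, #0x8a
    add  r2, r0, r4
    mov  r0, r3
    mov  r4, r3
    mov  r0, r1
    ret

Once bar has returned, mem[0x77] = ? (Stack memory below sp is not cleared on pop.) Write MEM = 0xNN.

prologue: push r1 -> mem[0x78]=0x87, sp=0x78
prologue: push r2 -> mem[0x77]=0x9d, sp=0x77
body[0] sub  r1, r0, #26 -> r1=0x78
body[1] mov  r2, #0x9c -> r2=0x9c
body[2] mov  r2, #0x8a -> r2=0x8a
body[3] add  r2, r0, r4 -> r2=0xec
body[4] mov  r0, r3 -> r0=0xb7
body[5] mov  r4, r3 -> r4=0xb7
body[6] mov  r0, r1 -> r0=0x78
epilogue: pop r2=0x9d, sp=0x78
epilogue: pop r1=0x87, sp=0x79
prologue pushed ['r1', 'r2'] at ['0x78', '0x77']

MEM = 0x9d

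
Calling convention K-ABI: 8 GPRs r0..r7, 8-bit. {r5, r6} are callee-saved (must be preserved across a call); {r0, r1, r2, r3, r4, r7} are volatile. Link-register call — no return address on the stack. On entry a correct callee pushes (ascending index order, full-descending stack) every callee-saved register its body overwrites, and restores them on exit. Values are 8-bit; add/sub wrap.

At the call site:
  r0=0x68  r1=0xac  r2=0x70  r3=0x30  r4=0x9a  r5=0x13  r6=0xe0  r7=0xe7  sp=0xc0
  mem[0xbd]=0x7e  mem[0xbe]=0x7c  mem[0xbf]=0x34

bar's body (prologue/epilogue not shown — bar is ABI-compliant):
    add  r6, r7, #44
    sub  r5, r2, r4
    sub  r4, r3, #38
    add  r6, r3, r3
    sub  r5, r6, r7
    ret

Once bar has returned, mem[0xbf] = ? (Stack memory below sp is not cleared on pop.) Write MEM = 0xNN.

prologue: push r5 → mem[0xbf]=0x13, sp=0xbf
prologue: push r6 → mem[0xbe]=0xe0, sp=0xbe
body[0] add  r6, r7, #44 → r6=0x13
body[1] sub  r5, r2, r4 → r5=0xd6
body[2] sub  r4, r3, #38 → r4=0x0a
body[3] add  r6, r3, r3 → r6=0x60
body[4] sub  r5, r6, r7 → r5=0x79
epilogue: pop r6=0xe0, sp=0xbf
epilogue: pop r5=0x13, sp=0xc0
prologue pushed ['r5', 'r6'] at ['0xbf', '0xbe']

MEM = 0x13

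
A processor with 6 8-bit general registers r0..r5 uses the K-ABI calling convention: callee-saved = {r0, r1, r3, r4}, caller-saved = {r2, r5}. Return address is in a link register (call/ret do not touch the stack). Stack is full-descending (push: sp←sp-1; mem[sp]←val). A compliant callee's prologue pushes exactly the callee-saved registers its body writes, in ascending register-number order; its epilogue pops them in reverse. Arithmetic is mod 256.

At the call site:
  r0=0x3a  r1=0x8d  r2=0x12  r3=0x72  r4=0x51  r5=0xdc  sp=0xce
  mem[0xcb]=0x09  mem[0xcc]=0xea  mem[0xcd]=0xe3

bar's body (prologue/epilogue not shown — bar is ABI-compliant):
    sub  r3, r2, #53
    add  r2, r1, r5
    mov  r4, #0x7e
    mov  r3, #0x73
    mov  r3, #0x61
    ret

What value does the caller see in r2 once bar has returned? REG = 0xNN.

prologue: push r3 → mem[0xcd]=0x72, sp=0xcd
prologue: push r4 → mem[0xcc]=0x51, sp=0xcc
body[0] sub  r3, r2, #53 → r3=0xdd
body[1] add  r2, r1, r5 → r2=0x69
body[2] mov  r4, #0x7e → r4=0x7e
body[3] mov  r3, #0x73 → r3=0x73
body[4] mov  r3, #0x61 → r3=0x61
epilogue: pop r4=0x51, sp=0xcd
epilogue: pop r3=0x72, sp=0xce
r2 is caller-saved → body value

REG = 0x69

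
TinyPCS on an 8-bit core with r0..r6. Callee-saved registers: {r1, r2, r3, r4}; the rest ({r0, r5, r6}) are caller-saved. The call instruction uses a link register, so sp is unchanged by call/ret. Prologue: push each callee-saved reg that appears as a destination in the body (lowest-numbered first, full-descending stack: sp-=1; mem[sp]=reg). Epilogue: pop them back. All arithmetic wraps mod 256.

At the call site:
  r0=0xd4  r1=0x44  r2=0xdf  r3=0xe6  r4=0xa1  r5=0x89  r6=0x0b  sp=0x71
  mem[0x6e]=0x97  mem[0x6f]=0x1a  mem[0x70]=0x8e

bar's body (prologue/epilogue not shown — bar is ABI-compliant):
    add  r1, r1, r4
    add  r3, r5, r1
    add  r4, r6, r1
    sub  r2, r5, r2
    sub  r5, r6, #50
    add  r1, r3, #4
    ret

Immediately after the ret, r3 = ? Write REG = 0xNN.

REG = 0xe6

prologue: push r1 -> mem[0x70]=0x44, sp=0x70
prologue: push r2 -> mem[0x6f]=0xdf, sp=0x6f
prologue: push r3 -> mem[0x6e]=0xe6, sp=0x6e
prologue: push r4 -> mem[0x6d]=0xa1, sp=0x6d
body[0] add  r1, r1, r4 -> r1=0xe5
body[1] add  r3, r5, r1 -> r3=0x6e
body[2] add  r4, r6, r1 -> r4=0xf0
body[3] sub  r2, r5, r2 -> r2=0xaa
body[4] sub  r5, r6, #50 -> r5=0xd9
body[5] add  r1, r3, #4 -> r1=0x72
epilogue: pop r4=0xa1, sp=0x6e
epilogue: pop r3=0xe6, sp=0x6f
epilogue: pop r2=0xdf, sp=0x70
epilogue: pop r1=0x44, sp=0x71
r3 is callee-saved -> restored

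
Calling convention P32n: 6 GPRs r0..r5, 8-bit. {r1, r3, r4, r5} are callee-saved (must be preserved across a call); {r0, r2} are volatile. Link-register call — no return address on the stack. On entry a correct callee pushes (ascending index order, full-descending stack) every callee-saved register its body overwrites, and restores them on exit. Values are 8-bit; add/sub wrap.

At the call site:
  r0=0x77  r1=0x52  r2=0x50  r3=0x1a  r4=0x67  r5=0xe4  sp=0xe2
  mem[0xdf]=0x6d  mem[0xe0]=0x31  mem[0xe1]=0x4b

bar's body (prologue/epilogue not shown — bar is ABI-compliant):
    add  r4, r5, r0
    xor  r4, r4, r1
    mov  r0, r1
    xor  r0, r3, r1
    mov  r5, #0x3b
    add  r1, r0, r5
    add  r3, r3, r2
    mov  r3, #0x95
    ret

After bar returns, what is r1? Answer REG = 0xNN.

REG = 0x52

prologue: push r1 -> mem[0xe1]=0x52, sp=0xe1
prologue: push r3 -> mem[0xe0]=0x1a, sp=0xe0
prologue: push r4 -> mem[0xdf]=0x67, sp=0xdf
prologue: push r5 -> mem[0xde]=0xe4, sp=0xde
body[0] add  r4, r5, r0 -> r4=0x5b
body[1] xor  r4, r4, r1 -> r4=0x09
body[2] mov  r0, r1 -> r0=0x52
body[3] xor  r0, r3, r1 -> r0=0x48
body[4] mov  r5, #0x3b -> r5=0x3b
body[5] add  r1, r0, r5 -> r1=0x83
body[6] add  r3, r3, r2 -> r3=0x6a
body[7] mov  r3, #0x95 -> r3=0x95
epilogue: pop r5=0xe4, sp=0xdf
epilogue: pop r4=0x67, sp=0xe0
epilogue: pop r3=0x1a, sp=0xe1
epilogue: pop r1=0x52, sp=0xe2
r1 is callee-saved -> restored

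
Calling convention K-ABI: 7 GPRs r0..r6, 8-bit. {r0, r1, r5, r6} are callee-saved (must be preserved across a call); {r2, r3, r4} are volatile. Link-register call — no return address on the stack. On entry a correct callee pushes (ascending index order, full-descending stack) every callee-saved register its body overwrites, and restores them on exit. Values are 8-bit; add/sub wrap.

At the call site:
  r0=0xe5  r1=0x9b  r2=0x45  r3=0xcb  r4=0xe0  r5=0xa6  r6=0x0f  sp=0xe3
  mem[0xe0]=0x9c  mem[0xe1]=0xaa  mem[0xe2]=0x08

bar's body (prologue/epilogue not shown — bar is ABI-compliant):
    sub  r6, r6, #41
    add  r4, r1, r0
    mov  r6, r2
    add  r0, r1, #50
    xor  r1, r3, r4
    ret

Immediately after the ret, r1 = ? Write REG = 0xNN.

REG = 0x9b

prologue: push r0 -> mem[0xe2]=0xe5, sp=0xe2
prologue: push r1 -> mem[0xe1]=0x9b, sp=0xe1
prologue: push r6 -> mem[0xe0]=0x0f, sp=0xe0
body[0] sub  r6, r6, #41 -> r6=0xe6
body[1] add  r4, r1, r0 -> r4=0x80
body[2] mov  r6, r2 -> r6=0x45
body[3] add  r0, r1, #50 -> r0=0xcd
body[4] xor  r1, r3, r4 -> r1=0x4b
epilogue: pop r6=0x0f, sp=0xe1
epilogue: pop r1=0x9b, sp=0xe2
epilogue: pop r0=0xe5, sp=0xe3
r1 is callee-saved -> restored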